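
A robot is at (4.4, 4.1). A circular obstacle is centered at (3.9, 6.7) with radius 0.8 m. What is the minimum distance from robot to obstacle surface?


center_dist = sqrt((4.4-3.9)^2 + (4.1-6.7)^2)
= sqrt(0.25 + 6.76)
= 2.6476
min_dist = center_dist - radius = 2.6476 - 0.8 = 1.8476 m


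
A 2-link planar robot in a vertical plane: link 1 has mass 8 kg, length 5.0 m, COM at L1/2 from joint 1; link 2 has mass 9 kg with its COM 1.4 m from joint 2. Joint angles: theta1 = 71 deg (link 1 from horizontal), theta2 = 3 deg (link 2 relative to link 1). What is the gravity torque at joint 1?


Horizontal distance from joint 1 to link-1 COM:
  x_c1 = (L1/2)*cos(t1) = 2.5 * 0.3256 = 0.8139 m
Horizontal distance from joint 1 to link-2 COM:
  x_c2 = L1*cos(t1) + Lc2*cos(t1+t2)
       = 5.0*0.3256 + 1.4*0.2756 = 2.0137 m
tau1 = m1*g*x_c1 + m2*g*x_c2
     = 8*9.81*0.8139 + 9*9.81*2.0137
     = 63.8765 + 177.7925
     = 241.669 Nm


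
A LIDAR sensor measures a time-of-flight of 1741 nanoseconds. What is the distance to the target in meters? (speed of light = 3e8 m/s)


tof = 1741 ns = 1.741e-06 s
dist = c * tof / 2
= 3e8 * 1.741e-06 / 2
= 261.15 m


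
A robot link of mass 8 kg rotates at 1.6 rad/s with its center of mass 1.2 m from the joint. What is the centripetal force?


F = m * omega^2 * r
= 8 * 1.6^2 * 1.2
= 8 * 2.56 * 1.2
= 24.576 N


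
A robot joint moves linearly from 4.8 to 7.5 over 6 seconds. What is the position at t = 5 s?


s = t/T = 5/6 = 0.8333
p(t) = p0 + (pf-p0)*s
= 4.8 + (7.5 - 4.8) * 0.8333
= 7.05


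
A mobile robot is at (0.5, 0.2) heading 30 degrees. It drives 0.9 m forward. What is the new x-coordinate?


x_new = x0 + d*cos(theta)
= 0.5 + 0.9*cos(30)
= 0.5 + 0.7794
= 1.2794


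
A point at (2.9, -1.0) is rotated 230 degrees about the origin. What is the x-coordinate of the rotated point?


x' = x*cos(theta) - y*sin(theta)
cos(230 deg) = -0.6428, sin(230 deg) = -0.766
x' = 2.9 * -0.6428 - -1.0 * -0.766
= -1.8641 - 0.766
= -2.6301


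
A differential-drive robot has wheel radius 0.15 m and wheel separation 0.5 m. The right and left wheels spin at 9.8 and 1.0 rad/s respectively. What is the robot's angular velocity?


vR = r*wR = 0.15*9.8 = 1.47 m/s
vL = r*wL = 0.15*1.0 = 0.15 m/s
v = (vR+vL)/2 = 0.81 m/s
omega = (vR-vL)/L = 2.64 rad/s
angular velocity = 2.64 rad/s


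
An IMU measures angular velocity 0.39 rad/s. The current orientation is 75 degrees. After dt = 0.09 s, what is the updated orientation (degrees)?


delta_theta = w * dt = 0.39 * 0.09 = 0.0351 rad
= 2.0111 deg
theta_new = 75 + 2.0111 = 77.0111 deg


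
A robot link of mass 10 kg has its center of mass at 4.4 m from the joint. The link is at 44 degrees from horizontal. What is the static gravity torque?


tau = m*g*L*cos(angle)
= 10 * 9.81 * 4.4 * cos(44 deg)
= 10 * 9.81 * 4.4 * 0.7193
= 310.4958 Nm


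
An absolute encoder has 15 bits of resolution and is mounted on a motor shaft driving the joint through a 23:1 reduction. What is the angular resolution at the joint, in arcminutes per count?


counts = 2^15 = 32768
effective counts at joint = 32768 * 23 = 753664
resolution = 360*60 / 753664
= 0.0287 arcmin/count


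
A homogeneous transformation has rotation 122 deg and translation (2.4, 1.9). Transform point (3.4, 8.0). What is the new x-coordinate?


x' = cos(theta)*px - sin(theta)*py + tx
= -0.5299*3.4 - 0.848*8.0 + 2.4
= -6.1861


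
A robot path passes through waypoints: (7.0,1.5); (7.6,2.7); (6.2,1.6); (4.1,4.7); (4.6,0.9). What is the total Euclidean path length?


Segment lengths:
  seg1 = sqrt((0.6)^2 + (1.2)^2) = 1.3416
  seg2 = sqrt((-1.4)^2 + (-1.1)^2) = 1.7804
  seg3 = sqrt((-2.1)^2 + (3.1)^2) = 3.7443
  seg4 = sqrt((0.5)^2 + (-3.8)^2) = 3.8328
Total = 10.6992


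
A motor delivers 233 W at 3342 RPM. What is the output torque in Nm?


omega = 3342 * 2*pi/60 = 349.9734 rad/s
tau = P / omega = 233 / 349.9734
= 0.6658 Nm


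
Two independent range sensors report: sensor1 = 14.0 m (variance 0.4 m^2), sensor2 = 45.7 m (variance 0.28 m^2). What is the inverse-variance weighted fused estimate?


w1 = (1/var1) / (1/var1 + 1/var2)
   = 2.5 / (2.5 + 3.5714) = 0.4118
w2 = 1 - w1 = 0.5882
fused = w1*s1 + w2*s2 = 5.7647 + 26.8824
= 32.6471 m


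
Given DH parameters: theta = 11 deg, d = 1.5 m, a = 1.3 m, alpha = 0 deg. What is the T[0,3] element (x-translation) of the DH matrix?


T[0,3] = a * cos(theta)
= 1.3 * cos(11 deg)
= 1.3 * 0.9816
= 1.2761


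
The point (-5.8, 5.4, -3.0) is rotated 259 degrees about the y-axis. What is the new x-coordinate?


Rotation about y-axis: x' = x*cos(theta) + z*sin(theta)
= -5.8 * -0.1908 + -3.0 * -0.9816
= 4.0516


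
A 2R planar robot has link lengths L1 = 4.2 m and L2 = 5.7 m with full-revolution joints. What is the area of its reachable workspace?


r_max = L1 + L2 = 9.9 m
r_min = |L1 - L2| = 1.5 m
Area = pi*(r_max^2 - r_min^2)
= pi*(98.01 - 2.25)
= pi * 95.76
= 300.8389 m^2


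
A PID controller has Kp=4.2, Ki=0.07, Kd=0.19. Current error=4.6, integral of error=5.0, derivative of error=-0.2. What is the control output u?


u = Kp*e + Ki*int(e) + Kd*de/dt
= 4.2*4.6 + 0.07*5.0 + 0.19*(-0.2)
= 19.32 + 0.35 + -0.038
= 19.632


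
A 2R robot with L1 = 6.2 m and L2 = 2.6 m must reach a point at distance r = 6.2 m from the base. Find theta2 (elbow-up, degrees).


cos(theta2) = (r^2 - L1^2 - L2^2) / (2*L1*L2)
cos(theta2) = (38.44 - 38.44 - 6.76) / 32.24
cos(theta2) = -0.209677
theta2 = 102.1034 degrees


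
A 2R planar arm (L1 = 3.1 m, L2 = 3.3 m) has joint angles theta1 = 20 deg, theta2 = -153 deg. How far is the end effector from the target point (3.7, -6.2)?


End effector via forward kinematics:
x = L1*cos(t1) + L2*cos(t1+t2) = 0.6625
y = L1*sin(t1) + L2*sin(t1+t2) = -1.3532
Distance to target:
d = sqrt((3.7 - 0.6625)^2 + (-6.2 - -1.3532)^2)
= sqrt(9.2267 + 23.4914)
= 5.72 m


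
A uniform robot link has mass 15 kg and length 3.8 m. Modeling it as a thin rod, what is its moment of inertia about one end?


I = (1/3) * m * L^2
= (1/3) * 15 * 3.8^2
= 0.333333 * 15 * 14.44
= 72.2 kg*m^2


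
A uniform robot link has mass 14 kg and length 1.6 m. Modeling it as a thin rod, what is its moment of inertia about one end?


I = (1/3) * m * L^2
= (1/3) * 14 * 1.6^2
= 0.333333 * 14 * 2.56
= 11.9467 kg*m^2


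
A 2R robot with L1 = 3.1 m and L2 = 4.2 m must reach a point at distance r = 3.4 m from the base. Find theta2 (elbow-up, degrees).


cos(theta2) = (r^2 - L1^2 - L2^2) / (2*L1*L2)
cos(theta2) = (11.56 - 9.61 - 17.64) / 26.04
cos(theta2) = -0.602535
theta2 = 127.0516 degrees


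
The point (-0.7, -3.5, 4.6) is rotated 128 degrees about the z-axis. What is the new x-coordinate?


Rotation about z-axis: x' = x*cos(theta) - y*sin(theta)
= -0.7 * -0.6157 - -3.5 * 0.788
= 3.189


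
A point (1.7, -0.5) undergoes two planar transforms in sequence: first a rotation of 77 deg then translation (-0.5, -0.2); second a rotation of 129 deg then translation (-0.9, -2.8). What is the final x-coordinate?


After transform 1:
x1 = cos(77)*1.7 - sin(77)*-0.5 + -0.5 = 0.3696
y1 = sin(77)*1.7 + cos(77)*-0.5 + -0.2 = 1.344
After transform 2:
x2 = cos(129)*0.3696 - sin(129)*1.344 + -0.9
= -2.177


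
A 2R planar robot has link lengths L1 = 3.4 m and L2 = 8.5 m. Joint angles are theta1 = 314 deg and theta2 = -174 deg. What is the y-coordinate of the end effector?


Convert angles to radians: theta1 = 5.4803, theta2 = -3.0369
y = L1*sin(theta1) + L2*sin(theta1+theta2)
y = -2.4458 + 5.4637
y = 3.0179


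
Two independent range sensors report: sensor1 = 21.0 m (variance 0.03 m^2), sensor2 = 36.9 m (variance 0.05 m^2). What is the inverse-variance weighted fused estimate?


w1 = (1/var1) / (1/var1 + 1/var2)
   = 33.3333 / (33.3333 + 20.0) = 0.625
w2 = 1 - w1 = 0.375
fused = w1*s1 + w2*s2 = 13.125 + 13.8375
= 26.9625 m


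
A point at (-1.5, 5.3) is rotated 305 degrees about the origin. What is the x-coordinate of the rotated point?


x' = x*cos(theta) - y*sin(theta)
cos(305 deg) = 0.5736, sin(305 deg) = -0.8192
x' = -1.5 * 0.5736 - 5.3 * -0.8192
= -0.8604 - -4.3415
= 3.4811


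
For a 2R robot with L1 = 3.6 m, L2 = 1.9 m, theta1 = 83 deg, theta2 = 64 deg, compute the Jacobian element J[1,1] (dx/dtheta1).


J[1,1] = -L1*sin(t1) - L2*sin(t1+t2)
= -3.6*sin(83) - 1.9*sin(147)
= -4.608


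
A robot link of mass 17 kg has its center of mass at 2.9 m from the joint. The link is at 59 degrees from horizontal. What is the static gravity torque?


tau = m*g*L*cos(angle)
= 17 * 9.81 * 2.9 * cos(59 deg)
= 17 * 9.81 * 2.9 * 0.515
= 249.0894 Nm


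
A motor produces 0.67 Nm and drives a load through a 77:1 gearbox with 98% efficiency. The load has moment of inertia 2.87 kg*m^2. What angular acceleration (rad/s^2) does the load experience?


tau_out = tau_motor * N * eta
= 0.67 * 77 * 0.98 = 50.5582 Nm
alpha = tau_out / I = 50.5582 / 2.87
= 17.6161 rad/s^2


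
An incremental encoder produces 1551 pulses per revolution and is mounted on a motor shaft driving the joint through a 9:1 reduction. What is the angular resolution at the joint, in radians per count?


counts per rev = 1551
effective counts at joint = 1551 * 9 = 13959
resolution = 2*pi / 13959
= 4.5012e-04 rad/count


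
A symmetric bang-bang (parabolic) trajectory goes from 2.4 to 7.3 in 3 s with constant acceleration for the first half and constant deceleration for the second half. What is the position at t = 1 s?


Symmetric rest-to-rest: each phase covers (pf-p0)/2 in time T/2. 0.5*a*(T/2)^2 = (pf-p0)/2 => a = 4*(pf-p0)/T^2
a = 4*(7.3-2.4)/3^2 = 2.1778
t = 1 is in the acceleration phase (t <= T/2).
p = p0 + 0.5*a*t^2 = 2.4 + 0.5*2.1778*1^2
= 3.4889


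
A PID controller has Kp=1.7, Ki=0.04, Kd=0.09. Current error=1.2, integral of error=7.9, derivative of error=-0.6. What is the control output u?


u = Kp*e + Ki*int(e) + Kd*de/dt
= 1.7*1.2 + 0.04*7.9 + 0.09*(-0.6)
= 2.04 + 0.316 + -0.054
= 2.302


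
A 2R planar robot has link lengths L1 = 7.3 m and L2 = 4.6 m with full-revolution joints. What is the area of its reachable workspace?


r_max = L1 + L2 = 11.9 m
r_min = |L1 - L2| = 2.7 m
Area = pi*(r_max^2 - r_min^2)
= pi*(141.61 - 7.29)
= pi * 134.32
= 421.9787 m^2


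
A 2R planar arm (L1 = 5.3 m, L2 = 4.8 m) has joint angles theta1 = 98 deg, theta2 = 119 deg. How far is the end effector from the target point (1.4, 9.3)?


End effector via forward kinematics:
x = L1*cos(t1) + L2*cos(t1+t2) = -4.5711
y = L1*sin(t1) + L2*sin(t1+t2) = 2.3597
Distance to target:
d = sqrt((1.4 - -4.5711)^2 + (9.3 - 2.3597)^2)
= sqrt(35.6537 + 48.1676)
= 9.1554 m


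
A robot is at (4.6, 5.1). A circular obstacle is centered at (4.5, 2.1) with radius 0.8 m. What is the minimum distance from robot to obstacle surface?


center_dist = sqrt((4.6-4.5)^2 + (5.1-2.1)^2)
= sqrt(0.01 + 9.0)
= 3.0017
min_dist = center_dist - radius = 3.0017 - 0.8 = 2.2017 m


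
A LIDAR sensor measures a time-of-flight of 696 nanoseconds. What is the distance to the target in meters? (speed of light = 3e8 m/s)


tof = 696 ns = 6.96e-07 s
dist = c * tof / 2
= 3e8 * 6.96e-07 / 2
= 104.4 m


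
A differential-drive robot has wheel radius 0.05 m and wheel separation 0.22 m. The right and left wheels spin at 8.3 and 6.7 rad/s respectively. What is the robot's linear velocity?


vR = r*wR = 0.05*8.3 = 0.415 m/s
vL = r*wL = 0.05*6.7 = 0.335 m/s
v = (vR+vL)/2 = 0.375 m/s
omega = (vR-vL)/L = 0.3636 rad/s
linear velocity = 0.375 m/s


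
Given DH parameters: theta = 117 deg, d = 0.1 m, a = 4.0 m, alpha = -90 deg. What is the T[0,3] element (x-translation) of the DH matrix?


T[0,3] = a * cos(theta)
= 4.0 * cos(117 deg)
= 4.0 * -0.454
= -1.816


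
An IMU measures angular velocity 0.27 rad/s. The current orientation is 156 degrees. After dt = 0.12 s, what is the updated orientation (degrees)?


delta_theta = w * dt = 0.27 * 0.12 = 0.0324 rad
= 1.8564 deg
theta_new = 156 + 1.8564 = 157.8564 deg


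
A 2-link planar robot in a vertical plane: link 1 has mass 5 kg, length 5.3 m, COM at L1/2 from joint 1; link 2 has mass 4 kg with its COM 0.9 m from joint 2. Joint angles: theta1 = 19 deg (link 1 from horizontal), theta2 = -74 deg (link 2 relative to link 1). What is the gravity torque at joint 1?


Horizontal distance from joint 1 to link-1 COM:
  x_c1 = (L1/2)*cos(t1) = 2.65 * 0.9455 = 2.5056 m
Horizontal distance from joint 1 to link-2 COM:
  x_c2 = L1*cos(t1) + Lc2*cos(t1+t2)
       = 5.3*0.9455 + 0.9*0.5736 = 5.5275 m
tau1 = m1*g*x_c1 + m2*g*x_c2
     = 5*9.81*2.5056 + 4*9.81*5.5275
     = 122.9009 + 216.8978
     = 339.7987 Nm


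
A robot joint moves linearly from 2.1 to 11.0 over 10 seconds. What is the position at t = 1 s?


s = t/T = 1/10 = 0.1
p(t) = p0 + (pf-p0)*s
= 2.1 + (11.0 - 2.1) * 0.1
= 2.99


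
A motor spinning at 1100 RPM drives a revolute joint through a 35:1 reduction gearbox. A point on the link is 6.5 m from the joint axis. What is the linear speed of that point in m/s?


omega_motor = 1100 * 2*pi/60 = 115.1917 rad/s
omega_joint = omega_motor / 35 = 3.2912 rad/s
v = omega_joint * r = 3.2912 * 6.5
= 21.3927 m/s


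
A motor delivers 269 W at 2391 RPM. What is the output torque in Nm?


omega = 2391 * 2*pi/60 = 250.3849 rad/s
tau = P / omega = 269 / 250.3849
= 1.0743 Nm


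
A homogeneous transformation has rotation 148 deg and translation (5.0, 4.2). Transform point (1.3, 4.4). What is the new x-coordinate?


x' = cos(theta)*px - sin(theta)*py + tx
= -0.848*1.3 - 0.5299*4.4 + 5.0
= 1.5659


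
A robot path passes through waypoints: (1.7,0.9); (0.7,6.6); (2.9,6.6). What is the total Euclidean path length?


Segment lengths:
  seg1 = sqrt((-1.0)^2 + (5.7)^2) = 5.7871
  seg2 = sqrt((2.2)^2 + (0.0)^2) = 2.2
Total = 7.9871


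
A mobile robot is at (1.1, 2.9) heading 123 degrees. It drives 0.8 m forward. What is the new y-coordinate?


y_new = y0 + d*sin(theta)
= 2.9 + 0.8*sin(123)
= 2.9 + 0.6709
= 3.5709


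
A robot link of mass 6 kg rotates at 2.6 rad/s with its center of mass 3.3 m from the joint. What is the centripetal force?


F = m * omega^2 * r
= 6 * 2.6^2 * 3.3
= 6 * 6.76 * 3.3
= 133.848 N


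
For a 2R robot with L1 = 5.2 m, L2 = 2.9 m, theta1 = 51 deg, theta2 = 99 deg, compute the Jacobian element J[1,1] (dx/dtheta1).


J[1,1] = -L1*sin(t1) - L2*sin(t1+t2)
= -5.2*sin(51) - 2.9*sin(150)
= -5.4912


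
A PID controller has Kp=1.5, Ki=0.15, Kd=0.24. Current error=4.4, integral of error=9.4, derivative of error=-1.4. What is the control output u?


u = Kp*e + Ki*int(e) + Kd*de/dt
= 1.5*4.4 + 0.15*9.4 + 0.24*(-1.4)
= 6.6 + 1.41 + -0.336
= 7.674


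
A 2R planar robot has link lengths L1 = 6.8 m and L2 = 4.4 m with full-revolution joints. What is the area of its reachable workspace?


r_max = L1 + L2 = 11.2 m
r_min = |L1 - L2| = 2.4 m
Area = pi*(r_max^2 - r_min^2)
= pi*(125.44 - 5.76)
= pi * 119.68
= 375.9858 m^2


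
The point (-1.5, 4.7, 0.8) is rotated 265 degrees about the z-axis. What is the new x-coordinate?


Rotation about z-axis: x' = x*cos(theta) - y*sin(theta)
= -1.5 * -0.0872 - 4.7 * -0.9962
= 4.8128


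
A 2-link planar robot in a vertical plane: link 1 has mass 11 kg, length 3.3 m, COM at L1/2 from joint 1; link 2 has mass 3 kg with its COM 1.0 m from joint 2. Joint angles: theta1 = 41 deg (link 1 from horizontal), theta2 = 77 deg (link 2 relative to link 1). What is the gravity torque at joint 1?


Horizontal distance from joint 1 to link-1 COM:
  x_c1 = (L1/2)*cos(t1) = 1.65 * 0.7547 = 1.2453 m
Horizontal distance from joint 1 to link-2 COM:
  x_c2 = L1*cos(t1) + Lc2*cos(t1+t2)
       = 3.3*0.7547 + 1.0*-0.4695 = 2.0211 m
tau1 = m1*g*x_c1 + m2*g*x_c2
     = 11*9.81*1.2453 + 3*9.81*2.0211
     = 134.3772 + 59.4801
     = 193.8573 Nm


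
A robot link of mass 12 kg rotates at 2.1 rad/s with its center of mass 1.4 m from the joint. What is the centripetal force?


F = m * omega^2 * r
= 12 * 2.1^2 * 1.4
= 12 * 4.41 * 1.4
= 74.088 N


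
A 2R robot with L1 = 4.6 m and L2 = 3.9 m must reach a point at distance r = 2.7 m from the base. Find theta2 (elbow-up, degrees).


cos(theta2) = (r^2 - L1^2 - L2^2) / (2*L1*L2)
cos(theta2) = (7.29 - 21.16 - 15.21) / 35.88
cos(theta2) = -0.810479
theta2 = 144.1428 degrees


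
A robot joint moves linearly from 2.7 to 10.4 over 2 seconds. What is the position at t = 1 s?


s = t/T = 1/2 = 0.5
p(t) = p0 + (pf-p0)*s
= 2.7 + (10.4 - 2.7) * 0.5
= 6.55


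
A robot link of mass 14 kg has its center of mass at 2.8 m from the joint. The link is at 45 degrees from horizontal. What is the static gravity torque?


tau = m*g*L*cos(angle)
= 14 * 9.81 * 2.8 * cos(45 deg)
= 14 * 9.81 * 2.8 * 0.7071
= 271.9193 Nm


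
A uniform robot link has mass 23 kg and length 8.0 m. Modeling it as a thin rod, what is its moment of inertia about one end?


I = (1/3) * m * L^2
= (1/3) * 23 * 8.0^2
= 0.333333 * 23 * 64.0
= 490.6667 kg*m^2


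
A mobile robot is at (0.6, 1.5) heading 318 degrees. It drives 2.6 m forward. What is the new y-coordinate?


y_new = y0 + d*sin(theta)
= 1.5 + 2.6*sin(318)
= 1.5 + -1.7397
= -0.2397


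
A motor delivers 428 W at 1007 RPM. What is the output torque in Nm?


omega = 1007 * 2*pi/60 = 105.4528 rad/s
tau = P / omega = 428 / 105.4528
= 4.0587 Nm


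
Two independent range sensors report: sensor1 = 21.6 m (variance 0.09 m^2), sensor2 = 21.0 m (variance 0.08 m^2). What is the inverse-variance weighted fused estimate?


w1 = (1/var1) / (1/var1 + 1/var2)
   = 11.1111 / (11.1111 + 12.5) = 0.4706
w2 = 1 - w1 = 0.5294
fused = w1*s1 + w2*s2 = 10.1647 + 11.1176
= 21.2824 m


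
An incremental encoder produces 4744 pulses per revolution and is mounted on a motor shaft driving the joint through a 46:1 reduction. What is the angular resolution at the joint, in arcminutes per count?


counts per rev = 4744
effective counts at joint = 4744 * 46 = 218224
resolution = 360*60 / 218224
= 0.099 arcmin/count


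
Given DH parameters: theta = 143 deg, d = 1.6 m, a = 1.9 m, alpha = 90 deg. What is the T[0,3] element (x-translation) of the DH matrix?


T[0,3] = a * cos(theta)
= 1.9 * cos(143 deg)
= 1.9 * -0.7986
= -1.5174


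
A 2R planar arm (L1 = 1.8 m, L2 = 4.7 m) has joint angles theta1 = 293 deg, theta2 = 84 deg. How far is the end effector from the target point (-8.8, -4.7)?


End effector via forward kinematics:
x = L1*cos(t1) + L2*cos(t1+t2) = 5.1979
y = L1*sin(t1) + L2*sin(t1+t2) = -0.2828
Distance to target:
d = sqrt((-8.8 - 5.1979)^2 + (-4.7 - -0.2828)^2)
= sqrt(195.9426 + 19.512)
= 14.6784 m


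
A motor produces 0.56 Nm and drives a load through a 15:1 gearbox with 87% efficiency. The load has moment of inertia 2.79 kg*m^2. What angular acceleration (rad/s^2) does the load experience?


tau_out = tau_motor * N * eta
= 0.56 * 15 * 0.87 = 7.308 Nm
alpha = tau_out / I = 7.308 / 2.79
= 2.6194 rad/s^2


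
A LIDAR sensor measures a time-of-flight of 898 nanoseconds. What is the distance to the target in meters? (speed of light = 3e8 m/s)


tof = 898 ns = 8.98e-07 s
dist = c * tof / 2
= 3e8 * 8.98e-07 / 2
= 134.7 m


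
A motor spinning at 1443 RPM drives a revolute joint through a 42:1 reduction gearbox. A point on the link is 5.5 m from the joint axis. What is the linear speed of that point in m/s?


omega_motor = 1443 * 2*pi/60 = 151.1106 rad/s
omega_joint = omega_motor / 42 = 3.5979 rad/s
v = omega_joint * r = 3.5979 * 5.5
= 19.7883 m/s


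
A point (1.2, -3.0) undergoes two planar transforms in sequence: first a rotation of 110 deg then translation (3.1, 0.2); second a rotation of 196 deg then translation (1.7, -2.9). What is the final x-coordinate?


After transform 1:
x1 = cos(110)*1.2 - sin(110)*-3.0 + 3.1 = 5.5087
y1 = sin(110)*1.2 + cos(110)*-3.0 + 0.2 = 2.3537
After transform 2:
x2 = cos(196)*5.5087 - sin(196)*2.3537 + 1.7
= -2.9465


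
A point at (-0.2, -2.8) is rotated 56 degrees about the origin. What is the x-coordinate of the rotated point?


x' = x*cos(theta) - y*sin(theta)
cos(56 deg) = 0.5592, sin(56 deg) = 0.829
x' = -0.2 * 0.5592 - -2.8 * 0.829
= -0.1118 - -2.3213
= 2.2095


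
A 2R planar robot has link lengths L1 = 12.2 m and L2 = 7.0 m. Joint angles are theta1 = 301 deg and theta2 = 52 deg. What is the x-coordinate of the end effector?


Convert angles to radians: theta1 = 5.2534, theta2 = 0.9076
x = L1*cos(theta1) + L2*cos(theta1+theta2)
x = 6.2835 + 6.9478
x = 13.2313


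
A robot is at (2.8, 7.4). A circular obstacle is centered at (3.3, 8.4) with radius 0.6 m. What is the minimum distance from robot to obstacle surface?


center_dist = sqrt((2.8-3.3)^2 + (7.4-8.4)^2)
= sqrt(0.25 + 1.0)
= 1.118
min_dist = center_dist - radius = 1.118 - 0.6 = 0.518 m


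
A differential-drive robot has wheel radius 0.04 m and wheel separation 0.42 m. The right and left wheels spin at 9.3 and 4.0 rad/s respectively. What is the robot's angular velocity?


vR = r*wR = 0.04*9.3 = 0.372 m/s
vL = r*wL = 0.04*4.0 = 0.16 m/s
v = (vR+vL)/2 = 0.266 m/s
omega = (vR-vL)/L = 0.5048 rad/s
angular velocity = 0.5048 rad/s


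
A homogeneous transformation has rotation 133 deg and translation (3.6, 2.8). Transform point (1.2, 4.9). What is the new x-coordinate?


x' = cos(theta)*px - sin(theta)*py + tx
= -0.682*1.2 - 0.7314*4.9 + 3.6
= -0.802


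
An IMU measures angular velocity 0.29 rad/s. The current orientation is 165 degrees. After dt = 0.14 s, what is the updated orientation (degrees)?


delta_theta = w * dt = 0.29 * 0.14 = 0.0406 rad
= 2.3262 deg
theta_new = 165 + 2.3262 = 167.3262 deg


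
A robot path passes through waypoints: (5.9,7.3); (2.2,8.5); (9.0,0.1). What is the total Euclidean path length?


Segment lengths:
  seg1 = sqrt((-3.7)^2 + (1.2)^2) = 3.8897
  seg2 = sqrt((6.8)^2 + (-8.4)^2) = 10.8074
Total = 14.6971


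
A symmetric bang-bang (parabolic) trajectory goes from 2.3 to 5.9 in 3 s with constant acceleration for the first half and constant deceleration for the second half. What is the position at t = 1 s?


Symmetric rest-to-rest: each phase covers (pf-p0)/2 in time T/2. 0.5*a*(T/2)^2 = (pf-p0)/2 => a = 4*(pf-p0)/T^2
a = 4*(5.9-2.3)/3^2 = 1.6
t = 1 is in the acceleration phase (t <= T/2).
p = p0 + 0.5*a*t^2 = 2.3 + 0.5*1.6*1^2
= 3.1


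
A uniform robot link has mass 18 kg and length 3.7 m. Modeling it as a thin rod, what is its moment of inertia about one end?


I = (1/3) * m * L^2
= (1/3) * 18 * 3.7^2
= 0.333333 * 18 * 13.69
= 82.14 kg*m^2


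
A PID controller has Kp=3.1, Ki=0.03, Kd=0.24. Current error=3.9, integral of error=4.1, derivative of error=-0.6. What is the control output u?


u = Kp*e + Ki*int(e) + Kd*de/dt
= 3.1*3.9 + 0.03*4.1 + 0.24*(-0.6)
= 12.09 + 0.123 + -0.144
= 12.069


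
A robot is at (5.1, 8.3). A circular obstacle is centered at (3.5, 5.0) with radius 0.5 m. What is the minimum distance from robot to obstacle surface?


center_dist = sqrt((5.1-3.5)^2 + (8.3-5.0)^2)
= sqrt(2.56 + 10.89)
= 3.6674
min_dist = center_dist - radius = 3.6674 - 0.5 = 3.1674 m


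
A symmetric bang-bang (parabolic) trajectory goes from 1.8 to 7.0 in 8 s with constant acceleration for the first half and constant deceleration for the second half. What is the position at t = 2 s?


Symmetric rest-to-rest: each phase covers (pf-p0)/2 in time T/2. 0.5*a*(T/2)^2 = (pf-p0)/2 => a = 4*(pf-p0)/T^2
a = 4*(7.0-1.8)/8^2 = 0.325
t = 2 is in the acceleration phase (t <= T/2).
p = p0 + 0.5*a*t^2 = 1.8 + 0.5*0.325*2^2
= 2.45


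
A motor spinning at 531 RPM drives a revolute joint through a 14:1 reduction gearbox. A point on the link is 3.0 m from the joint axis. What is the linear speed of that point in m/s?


omega_motor = 531 * 2*pi/60 = 55.6062 rad/s
omega_joint = omega_motor / 14 = 3.9719 rad/s
v = omega_joint * r = 3.9719 * 3.0
= 11.9156 m/s


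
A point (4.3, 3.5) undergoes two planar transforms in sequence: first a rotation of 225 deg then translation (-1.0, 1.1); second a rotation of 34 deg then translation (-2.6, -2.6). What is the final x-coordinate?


After transform 1:
x1 = cos(225)*4.3 - sin(225)*3.5 + -1.0 = -1.5657
y1 = sin(225)*4.3 + cos(225)*3.5 + 1.1 = -4.4154
After transform 2:
x2 = cos(34)*-1.5657 - sin(34)*-4.4154 + -2.6
= -1.4289


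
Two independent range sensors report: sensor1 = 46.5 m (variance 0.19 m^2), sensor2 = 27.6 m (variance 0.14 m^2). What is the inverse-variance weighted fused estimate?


w1 = (1/var1) / (1/var1 + 1/var2)
   = 5.2632 / (5.2632 + 7.1429) = 0.4242
w2 = 1 - w1 = 0.5758
fused = w1*s1 + w2*s2 = 19.7273 + 15.8909
= 35.6182 m


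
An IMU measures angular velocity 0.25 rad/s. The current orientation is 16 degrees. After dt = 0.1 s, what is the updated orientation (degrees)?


delta_theta = w * dt = 0.25 * 0.1 = 0.025 rad
= 1.4324 deg
theta_new = 16 + 1.4324 = 17.4324 deg


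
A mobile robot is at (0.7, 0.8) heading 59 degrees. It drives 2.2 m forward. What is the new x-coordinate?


x_new = x0 + d*cos(theta)
= 0.7 + 2.2*cos(59)
= 0.7 + 1.1331
= 1.8331


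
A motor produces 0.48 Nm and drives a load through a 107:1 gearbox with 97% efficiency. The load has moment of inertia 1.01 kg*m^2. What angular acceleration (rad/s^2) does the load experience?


tau_out = tau_motor * N * eta
= 0.48 * 107 * 0.97 = 49.8192 Nm
alpha = tau_out / I = 49.8192 / 1.01
= 49.3259 rad/s^2


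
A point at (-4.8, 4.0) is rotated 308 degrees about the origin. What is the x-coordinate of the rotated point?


x' = x*cos(theta) - y*sin(theta)
cos(308 deg) = 0.6157, sin(308 deg) = -0.788
x' = -4.8 * 0.6157 - 4.0 * -0.788
= -2.9552 - -3.152
= 0.1969


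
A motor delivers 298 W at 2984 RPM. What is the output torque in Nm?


omega = 2984 * 2*pi/60 = 312.4837 rad/s
tau = P / omega = 298 / 312.4837
= 0.9536 Nm


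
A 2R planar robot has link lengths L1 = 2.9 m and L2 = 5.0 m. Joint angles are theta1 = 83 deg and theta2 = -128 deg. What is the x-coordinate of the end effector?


Convert angles to radians: theta1 = 1.4486, theta2 = -2.234
x = L1*cos(theta1) + L2*cos(theta1+theta2)
x = 0.3534 + 3.5355
x = 3.889


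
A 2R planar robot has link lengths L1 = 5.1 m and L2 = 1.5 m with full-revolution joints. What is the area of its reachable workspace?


r_max = L1 + L2 = 6.6 m
r_min = |L1 - L2| = 3.6 m
Area = pi*(r_max^2 - r_min^2)
= pi*(43.56 - 12.96)
= pi * 30.6
= 96.1327 m^2


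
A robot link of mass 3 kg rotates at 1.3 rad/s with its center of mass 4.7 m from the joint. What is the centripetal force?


F = m * omega^2 * r
= 3 * 1.3^2 * 4.7
= 3 * 1.69 * 4.7
= 23.829 N


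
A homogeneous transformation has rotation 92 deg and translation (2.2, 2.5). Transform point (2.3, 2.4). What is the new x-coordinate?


x' = cos(theta)*px - sin(theta)*py + tx
= -0.0349*2.3 - 0.9994*2.4 + 2.2
= -0.2788


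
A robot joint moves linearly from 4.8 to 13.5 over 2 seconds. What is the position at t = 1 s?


s = t/T = 1/2 = 0.5
p(t) = p0 + (pf-p0)*s
= 4.8 + (13.5 - 4.8) * 0.5
= 9.15


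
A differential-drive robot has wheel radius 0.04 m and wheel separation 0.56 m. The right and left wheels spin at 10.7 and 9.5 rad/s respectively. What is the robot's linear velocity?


vR = r*wR = 0.04*10.7 = 0.428 m/s
vL = r*wL = 0.04*9.5 = 0.38 m/s
v = (vR+vL)/2 = 0.404 m/s
omega = (vR-vL)/L = 0.0857 rad/s
linear velocity = 0.404 m/s


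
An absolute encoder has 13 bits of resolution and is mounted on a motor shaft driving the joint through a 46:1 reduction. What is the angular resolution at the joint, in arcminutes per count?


counts = 2^13 = 8192
effective counts at joint = 8192 * 46 = 376832
resolution = 360*60 / 376832
= 0.0573 arcmin/count


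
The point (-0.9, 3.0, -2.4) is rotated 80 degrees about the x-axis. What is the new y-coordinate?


Rotation about x-axis: y' = y*cos(theta) - z*sin(theta)
= 3.0 * 0.1736 - -2.4 * 0.9848
= 2.8845


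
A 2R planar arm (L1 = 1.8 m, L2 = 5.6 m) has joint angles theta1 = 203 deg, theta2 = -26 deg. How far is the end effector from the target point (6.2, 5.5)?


End effector via forward kinematics:
x = L1*cos(t1) + L2*cos(t1+t2) = -7.2492
y = L1*sin(t1) + L2*sin(t1+t2) = -0.4102
Distance to target:
d = sqrt((6.2 - -7.2492)^2 + (5.5 - -0.4102)^2)
= sqrt(180.8819 + 34.9309)
= 14.6906 m


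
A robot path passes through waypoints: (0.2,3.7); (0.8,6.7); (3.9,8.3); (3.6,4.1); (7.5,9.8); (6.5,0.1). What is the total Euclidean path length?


Segment lengths:
  seg1 = sqrt((0.6)^2 + (3.0)^2) = 3.0594
  seg2 = sqrt((3.1)^2 + (1.6)^2) = 3.4886
  seg3 = sqrt((-0.3)^2 + (-4.2)^2) = 4.2107
  seg4 = sqrt((3.9)^2 + (5.7)^2) = 6.9065
  seg5 = sqrt((-1.0)^2 + (-9.7)^2) = 9.7514
Total = 27.4166


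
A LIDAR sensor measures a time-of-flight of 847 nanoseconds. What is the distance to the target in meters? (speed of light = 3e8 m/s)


tof = 847 ns = 8.47e-07 s
dist = c * tof / 2
= 3e8 * 8.47e-07 / 2
= 127.05 m


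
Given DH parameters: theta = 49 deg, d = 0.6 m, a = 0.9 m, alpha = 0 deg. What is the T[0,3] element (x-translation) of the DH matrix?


T[0,3] = a * cos(theta)
= 0.9 * cos(49 deg)
= 0.9 * 0.6561
= 0.5905


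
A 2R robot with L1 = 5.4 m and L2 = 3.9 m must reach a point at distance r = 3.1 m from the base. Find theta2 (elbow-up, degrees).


cos(theta2) = (r^2 - L1^2 - L2^2) / (2*L1*L2)
cos(theta2) = (9.61 - 29.16 - 15.21) / 42.12
cos(theta2) = -0.825261
theta2 = 145.615 degrees


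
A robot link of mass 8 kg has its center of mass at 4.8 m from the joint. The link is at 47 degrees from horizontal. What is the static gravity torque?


tau = m*g*L*cos(angle)
= 8 * 9.81 * 4.8 * cos(47 deg)
= 8 * 9.81 * 4.8 * 0.682
= 256.9115 Nm


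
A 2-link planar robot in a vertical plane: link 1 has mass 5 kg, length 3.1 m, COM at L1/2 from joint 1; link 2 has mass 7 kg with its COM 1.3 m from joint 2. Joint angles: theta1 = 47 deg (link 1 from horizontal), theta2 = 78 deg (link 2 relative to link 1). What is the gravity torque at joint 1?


Horizontal distance from joint 1 to link-1 COM:
  x_c1 = (L1/2)*cos(t1) = 1.55 * 0.682 = 1.0571 m
Horizontal distance from joint 1 to link-2 COM:
  x_c2 = L1*cos(t1) + Lc2*cos(t1+t2)
       = 3.1*0.682 + 1.3*-0.5736 = 1.3685 m
tau1 = m1*g*x_c1 + m2*g*x_c2
     = 5*9.81*1.0571 + 7*9.81*1.3685
     = 51.8506 + 93.978
     = 145.8287 Nm


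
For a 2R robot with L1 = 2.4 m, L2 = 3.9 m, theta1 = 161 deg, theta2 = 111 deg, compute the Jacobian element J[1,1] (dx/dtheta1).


J[1,1] = -L1*sin(t1) - L2*sin(t1+t2)
= -2.4*sin(161) - 3.9*sin(272)
= 3.1163


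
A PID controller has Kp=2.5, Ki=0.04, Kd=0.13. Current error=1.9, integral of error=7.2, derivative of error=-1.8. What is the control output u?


u = Kp*e + Ki*int(e) + Kd*de/dt
= 2.5*1.9 + 0.04*7.2 + 0.13*(-1.8)
= 4.75 + 0.288 + -0.234
= 4.804


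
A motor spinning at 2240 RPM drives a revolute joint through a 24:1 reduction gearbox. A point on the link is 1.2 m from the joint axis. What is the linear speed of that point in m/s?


omega_motor = 2240 * 2*pi/60 = 234.5723 rad/s
omega_joint = omega_motor / 24 = 9.7738 rad/s
v = omega_joint * r = 9.7738 * 1.2
= 11.7286 m/s


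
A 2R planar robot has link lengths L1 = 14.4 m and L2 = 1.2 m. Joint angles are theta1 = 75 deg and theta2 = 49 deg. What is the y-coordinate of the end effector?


Convert angles to radians: theta1 = 1.309, theta2 = 0.8552
y = L1*sin(theta1) + L2*sin(theta1+theta2)
y = 13.9093 + 0.9948
y = 14.9042


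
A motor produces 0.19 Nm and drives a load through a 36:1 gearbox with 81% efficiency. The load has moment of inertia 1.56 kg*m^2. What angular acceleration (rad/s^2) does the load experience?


tau_out = tau_motor * N * eta
= 0.19 * 36 * 0.81 = 5.5404 Nm
alpha = tau_out / I = 5.5404 / 1.56
= 3.5515 rad/s^2


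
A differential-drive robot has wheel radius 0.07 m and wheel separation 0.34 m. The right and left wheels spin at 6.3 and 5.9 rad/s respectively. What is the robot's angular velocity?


vR = r*wR = 0.07*6.3 = 0.441 m/s
vL = r*wL = 0.07*5.9 = 0.413 m/s
v = (vR+vL)/2 = 0.427 m/s
omega = (vR-vL)/L = 0.0824 rad/s
angular velocity = 0.0824 rad/s


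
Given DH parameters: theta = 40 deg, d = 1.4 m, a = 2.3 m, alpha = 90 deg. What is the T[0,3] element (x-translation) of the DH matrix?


T[0,3] = a * cos(theta)
= 2.3 * cos(40 deg)
= 2.3 * 0.766
= 1.7619


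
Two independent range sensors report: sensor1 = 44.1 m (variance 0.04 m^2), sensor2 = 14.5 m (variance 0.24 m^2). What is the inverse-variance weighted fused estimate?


w1 = (1/var1) / (1/var1 + 1/var2)
   = 25.0 / (25.0 + 4.1667) = 0.8571
w2 = 1 - w1 = 0.1429
fused = w1*s1 + w2*s2 = 37.8 + 2.0714
= 39.8714 m


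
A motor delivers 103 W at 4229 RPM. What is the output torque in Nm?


omega = 4229 * 2*pi/60 = 442.8598 rad/s
tau = P / omega = 103 / 442.8598
= 0.2326 Nm


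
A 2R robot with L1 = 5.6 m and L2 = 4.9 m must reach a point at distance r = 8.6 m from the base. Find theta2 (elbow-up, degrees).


cos(theta2) = (r^2 - L1^2 - L2^2) / (2*L1*L2)
cos(theta2) = (73.96 - 31.36 - 24.01) / 54.88
cos(theta2) = 0.338739
theta2 = 70.1999 degrees


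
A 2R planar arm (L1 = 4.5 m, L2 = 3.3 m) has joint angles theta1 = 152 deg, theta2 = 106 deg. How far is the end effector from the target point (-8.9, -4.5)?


End effector via forward kinematics:
x = L1*cos(t1) + L2*cos(t1+t2) = -4.6594
y = L1*sin(t1) + L2*sin(t1+t2) = -1.1153
Distance to target:
d = sqrt((-8.9 - -4.6594)^2 + (-4.5 - -1.1153)^2)
= sqrt(17.9829 + 11.4564)
= 5.4258 m


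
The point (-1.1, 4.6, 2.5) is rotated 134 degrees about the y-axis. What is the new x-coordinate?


Rotation about y-axis: x' = x*cos(theta) + z*sin(theta)
= -1.1 * -0.6947 + 2.5 * 0.7193
= 2.5625


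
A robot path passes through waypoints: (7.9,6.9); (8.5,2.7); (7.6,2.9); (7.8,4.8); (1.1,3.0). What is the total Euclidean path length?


Segment lengths:
  seg1 = sqrt((0.6)^2 + (-4.2)^2) = 4.2426
  seg2 = sqrt((-0.9)^2 + (0.2)^2) = 0.922
  seg3 = sqrt((0.2)^2 + (1.9)^2) = 1.9105
  seg4 = sqrt((-6.7)^2 + (-1.8)^2) = 6.9376
Total = 14.0127


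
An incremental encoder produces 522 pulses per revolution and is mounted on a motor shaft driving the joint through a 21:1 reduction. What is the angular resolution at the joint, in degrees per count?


counts per rev = 522
effective counts at joint = 522 * 21 = 10962
resolution = 360 / 10962
= 0.0328 deg/count


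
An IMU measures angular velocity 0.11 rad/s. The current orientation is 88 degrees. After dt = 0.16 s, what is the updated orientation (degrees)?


delta_theta = w * dt = 0.11 * 0.16 = 0.0176 rad
= 1.0084 deg
theta_new = 88 + 1.0084 = 89.0084 deg


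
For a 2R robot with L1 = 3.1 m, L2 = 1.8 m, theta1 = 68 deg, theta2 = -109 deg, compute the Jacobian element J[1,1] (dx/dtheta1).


J[1,1] = -L1*sin(t1) - L2*sin(t1+t2)
= -3.1*sin(68) - 1.8*sin(-41)
= -1.6934


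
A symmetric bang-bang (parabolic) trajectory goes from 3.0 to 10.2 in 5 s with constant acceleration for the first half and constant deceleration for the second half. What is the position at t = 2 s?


Symmetric rest-to-rest: each phase covers (pf-p0)/2 in time T/2. 0.5*a*(T/2)^2 = (pf-p0)/2 => a = 4*(pf-p0)/T^2
a = 4*(10.2-3.0)/5^2 = 1.152
t = 2 is in the acceleration phase (t <= T/2).
p = p0 + 0.5*a*t^2 = 3.0 + 0.5*1.152*2^2
= 5.304


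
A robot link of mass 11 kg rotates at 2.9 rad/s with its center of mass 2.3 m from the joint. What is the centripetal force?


F = m * omega^2 * r
= 11 * 2.9^2 * 2.3
= 11 * 8.41 * 2.3
= 212.773 N


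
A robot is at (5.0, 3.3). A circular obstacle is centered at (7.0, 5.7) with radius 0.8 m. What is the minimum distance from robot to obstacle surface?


center_dist = sqrt((5.0-7.0)^2 + (3.3-5.7)^2)
= sqrt(4.0 + 5.76)
= 3.1241
min_dist = center_dist - radius = 3.1241 - 0.8 = 2.3241 m


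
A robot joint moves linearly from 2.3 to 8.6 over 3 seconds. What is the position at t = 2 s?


s = t/T = 2/3 = 0.6667
p(t) = p0 + (pf-p0)*s
= 2.3 + (8.6 - 2.3) * 0.6667
= 6.5


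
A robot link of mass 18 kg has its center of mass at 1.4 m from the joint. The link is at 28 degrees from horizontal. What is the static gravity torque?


tau = m*g*L*cos(angle)
= 18 * 9.81 * 1.4 * cos(28 deg)
= 18 * 9.81 * 1.4 * 0.8829
= 218.2752 Nm


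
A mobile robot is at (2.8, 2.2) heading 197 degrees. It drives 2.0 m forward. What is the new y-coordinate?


y_new = y0 + d*sin(theta)
= 2.2 + 2.0*sin(197)
= 2.2 + -0.5847
= 1.6153


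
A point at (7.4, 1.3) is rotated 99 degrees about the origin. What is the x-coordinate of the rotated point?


x' = x*cos(theta) - y*sin(theta)
cos(99 deg) = -0.1564, sin(99 deg) = 0.9877
x' = 7.4 * -0.1564 - 1.3 * 0.9877
= -1.1576 - 1.284
= -2.4416


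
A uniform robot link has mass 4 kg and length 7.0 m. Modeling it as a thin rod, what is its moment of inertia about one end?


I = (1/3) * m * L^2
= (1/3) * 4 * 7.0^2
= 0.333333 * 4 * 49.0
= 65.3333 kg*m^2


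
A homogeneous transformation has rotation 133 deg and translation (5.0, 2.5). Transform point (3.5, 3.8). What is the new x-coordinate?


x' = cos(theta)*px - sin(theta)*py + tx
= -0.682*3.5 - 0.7314*3.8 + 5.0
= -0.1661


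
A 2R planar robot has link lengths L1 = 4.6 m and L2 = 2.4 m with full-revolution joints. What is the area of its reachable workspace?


r_max = L1 + L2 = 7.0 m
r_min = |L1 - L2| = 2.2 m
Area = pi*(r_max^2 - r_min^2)
= pi*(49.0 - 4.84)
= pi * 44.16
= 138.7327 m^2


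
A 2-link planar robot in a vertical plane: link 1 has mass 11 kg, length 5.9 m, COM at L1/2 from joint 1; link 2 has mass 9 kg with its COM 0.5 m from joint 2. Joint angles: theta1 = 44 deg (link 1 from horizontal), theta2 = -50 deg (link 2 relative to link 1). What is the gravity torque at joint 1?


Horizontal distance from joint 1 to link-1 COM:
  x_c1 = (L1/2)*cos(t1) = 2.95 * 0.7193 = 2.1221 m
Horizontal distance from joint 1 to link-2 COM:
  x_c2 = L1*cos(t1) + Lc2*cos(t1+t2)
       = 5.9*0.7193 + 0.5*0.9945 = 4.7414 m
tau1 = m1*g*x_c1 + m2*g*x_c2
     = 11*9.81*2.1221 + 9*9.81*4.7414
     = 228.9907 + 418.6152
     = 647.6059 Nm


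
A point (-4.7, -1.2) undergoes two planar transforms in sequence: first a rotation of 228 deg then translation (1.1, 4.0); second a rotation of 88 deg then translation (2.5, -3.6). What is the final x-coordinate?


After transform 1:
x1 = cos(228)*-4.7 - sin(228)*-1.2 + 1.1 = 3.3531
y1 = sin(228)*-4.7 + cos(228)*-1.2 + 4.0 = 8.2957
After transform 2:
x2 = cos(88)*3.3531 - sin(88)*8.2957 + 2.5
= -5.6737


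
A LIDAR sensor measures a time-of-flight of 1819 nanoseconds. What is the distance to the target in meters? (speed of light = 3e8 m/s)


tof = 1819 ns = 1.819e-06 s
dist = c * tof / 2
= 3e8 * 1.819e-06 / 2
= 272.85 m


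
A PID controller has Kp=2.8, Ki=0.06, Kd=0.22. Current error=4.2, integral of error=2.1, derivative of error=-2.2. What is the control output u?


u = Kp*e + Ki*int(e) + Kd*de/dt
= 2.8*4.2 + 0.06*2.1 + 0.22*(-2.2)
= 11.76 + 0.126 + -0.484
= 11.402


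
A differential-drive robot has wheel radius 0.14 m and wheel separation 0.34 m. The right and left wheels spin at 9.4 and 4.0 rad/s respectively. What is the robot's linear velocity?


vR = r*wR = 0.14*9.4 = 1.316 m/s
vL = r*wL = 0.14*4.0 = 0.56 m/s
v = (vR+vL)/2 = 0.938 m/s
omega = (vR-vL)/L = 2.2235 rad/s
linear velocity = 0.938 m/s


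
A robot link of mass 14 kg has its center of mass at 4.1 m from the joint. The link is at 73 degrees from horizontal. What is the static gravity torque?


tau = m*g*L*cos(angle)
= 14 * 9.81 * 4.1 * cos(73 deg)
= 14 * 9.81 * 4.1 * 0.2924
= 164.6328 Nm


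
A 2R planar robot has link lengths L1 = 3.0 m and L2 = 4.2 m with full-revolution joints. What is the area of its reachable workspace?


r_max = L1 + L2 = 7.2 m
r_min = |L1 - L2| = 1.2 m
Area = pi*(r_max^2 - r_min^2)
= pi*(51.84 - 1.44)
= pi * 50.4
= 158.3363 m^2


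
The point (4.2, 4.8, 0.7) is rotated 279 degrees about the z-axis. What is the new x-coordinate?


Rotation about z-axis: x' = x*cos(theta) - y*sin(theta)
= 4.2 * 0.1564 - 4.8 * -0.9877
= 5.3979
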